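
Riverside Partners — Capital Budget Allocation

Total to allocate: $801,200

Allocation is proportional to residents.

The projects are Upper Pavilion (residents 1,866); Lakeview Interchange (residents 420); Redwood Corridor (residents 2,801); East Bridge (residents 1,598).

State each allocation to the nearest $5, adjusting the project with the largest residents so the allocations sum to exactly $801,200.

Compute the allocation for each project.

Upper Pavilion: $223,640 · Lakeview Interchange: $50,335 · Redwood Corridor: $335,705 · East Bridge: $191,520

Combined residents = 6,685.
Raw shares: Upper Pavilion 1,866/6,685 × $801,200 = 223,640.87; Lakeview Interchange 420/6,685 × $801,200 = 50,337.17; Redwood Corridor 2,801/6,685 × $801,200 = 335,701.00; East Bridge 1,598/6,685 × $801,200 = 191,520.96.
After rounding ($5): Upper Pavilion $223,640; Lakeview Interchange $50,335; Redwood Corridor $335,700; East Bridge $191,520. Sum = $801,195.
Difference $801,200 − $801,195 = +$5 applied to largest residents (Redwood Corridor): Redwood Corridor becomes $335,705.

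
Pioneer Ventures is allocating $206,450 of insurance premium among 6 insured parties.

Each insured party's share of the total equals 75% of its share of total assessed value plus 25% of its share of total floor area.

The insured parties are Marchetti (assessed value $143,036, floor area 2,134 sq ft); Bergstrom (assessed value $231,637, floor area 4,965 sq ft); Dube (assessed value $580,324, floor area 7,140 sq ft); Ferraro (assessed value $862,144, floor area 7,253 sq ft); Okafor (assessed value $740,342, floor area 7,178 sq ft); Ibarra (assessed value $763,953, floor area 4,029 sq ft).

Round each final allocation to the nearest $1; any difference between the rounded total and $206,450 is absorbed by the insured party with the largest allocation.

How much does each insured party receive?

Marchetti: $10,036 · Bergstrom: $18,635 · Dube: $38,323 · Ferraro: $51,640 · Okafor: $45,843 · Ibarra: $41,973

Assessed value total 3,321,436; floor area total 32,699.
Blended shares (75% assessed value + 25% floor area): Marchetti 0.0486; Bergstrom 0.0903; Dube 0.1856; Ferraro 0.2501; Okafor 0.2221; Ibarra 0.2033.
Unrounded shares: Marchetti 10,036.33; Bergstrom 18,635.19; Dube 38,323.20; Ferraro 51,639.34; Okafor 45,842.84; Ibarra 41,973.11.
After rounding ($1): Marchetti $10,036; Bergstrom $18,635; Dube $38,323; Ferraro $51,639; Okafor $45,843; Ibarra $41,973. Sum = $206,449.
Difference $206,450 − $206,449 = +$1 applied to largest allocation (Ferraro): Ferraro becomes $51,640.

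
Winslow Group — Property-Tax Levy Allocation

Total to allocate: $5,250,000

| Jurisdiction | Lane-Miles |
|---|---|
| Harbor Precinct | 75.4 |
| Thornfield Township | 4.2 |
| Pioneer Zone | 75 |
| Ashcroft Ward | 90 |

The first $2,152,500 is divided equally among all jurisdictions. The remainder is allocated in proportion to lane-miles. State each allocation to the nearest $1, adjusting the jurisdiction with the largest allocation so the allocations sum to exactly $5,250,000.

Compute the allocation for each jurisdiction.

Harbor Precinct: $1,492,955 | Thornfield Township: $591,312 | Pioneer Zone: $1,487,890 | Ashcroft Ward: $1,677,843

First tranche $2,152,500 split equally: $538,125 each.
Remainder $3,097,500 by lane-miles (total 244.6): Harbor Precinct 954,830.34 → $954,830; Thornfield Township 53,186.84 → $53,187; Pioneer Zone 949,764.92 → $949,765; Ashcroft Ward 1,139,717.91 → $1,139,718.
Totals: Harbor Precinct $538,125 + $954,830 = $1,492,955; Thornfield Township $538,125 + $53,187 = $591,312; Pioneer Zone $538,125 + $949,765 = $1,487,890; Ashcroft Ward $538,125 + $1,139,718 = $1,677,843.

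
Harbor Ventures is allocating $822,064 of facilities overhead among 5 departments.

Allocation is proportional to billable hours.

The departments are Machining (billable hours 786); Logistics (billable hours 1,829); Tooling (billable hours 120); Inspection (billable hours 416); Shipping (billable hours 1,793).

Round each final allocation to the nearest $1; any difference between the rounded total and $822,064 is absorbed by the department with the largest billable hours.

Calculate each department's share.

Machining: $130,692 | Logistics: $304,118 | Tooling: $19,953 | Inspection: $69,170 | Shipping: $298,131

Billable hours total: 4,944.
Raw shares: Machining 786/4,944 × $822,064 = 130,692.21; Logistics 1,829/4,944 × $822,064 = 304,117.12; Tooling 120/4,944 × $822,064 = 19,953.01; Inspection 416/4,944 × $822,064 = 69,170.43; Shipping 1,793/4,944 × $822,064 = 298,131.22.
After rounding ($1): Machining $130,692; Logistics $304,117; Tooling $19,953; Inspection $69,170; Shipping $298,131. Sum = $822,063.
Difference $822,064 − $822,063 = +$1 applied to largest billable hours (Logistics): Logistics becomes $304,118.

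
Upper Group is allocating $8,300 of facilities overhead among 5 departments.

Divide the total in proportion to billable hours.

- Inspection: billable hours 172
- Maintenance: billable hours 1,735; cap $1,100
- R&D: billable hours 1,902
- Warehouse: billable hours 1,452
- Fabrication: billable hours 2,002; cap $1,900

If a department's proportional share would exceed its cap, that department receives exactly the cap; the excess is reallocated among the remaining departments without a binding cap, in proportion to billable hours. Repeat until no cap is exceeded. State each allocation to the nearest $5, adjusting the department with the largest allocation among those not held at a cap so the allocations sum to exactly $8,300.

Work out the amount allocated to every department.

Inspection: $260 | Maintenance: $1,100 | R&D: $2,855 | Warehouse: $2,185 | Fabrication: $1,900

Sum of billable hours: 7,263.
Pro-rata shares before constraints: Inspection 196.56; Maintenance 1,982.72; R&D 2,173.56; Warehouse 1,659.31; Fabrication 2,287.84.
Capped: Maintenance ($1,100), Fabrication ($1,900); remaining pool $5,300 reallocated over remaining billable hours 3,526.
Shares after redistribution: Inspection 258.54 → $260; R&D 2,858.93 → $2,860; Warehouse 2,182.53 → $2,185.
Rounding difference −$5 applied to R&D → $2,855.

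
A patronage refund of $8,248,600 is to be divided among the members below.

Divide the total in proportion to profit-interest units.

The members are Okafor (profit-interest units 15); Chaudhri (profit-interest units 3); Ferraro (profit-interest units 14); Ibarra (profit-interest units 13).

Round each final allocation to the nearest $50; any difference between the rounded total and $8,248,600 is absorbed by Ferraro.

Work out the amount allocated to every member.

Total profit-interest units = 45.
Raw shares: Okafor 15/45 × $8,248,600 = 2,749,533.33; Chaudhri 3/45 × $8,248,600 = 549,906.67; Ferraro 14/45 × $8,248,600 = 2,566,231.11; Ibarra 13/45 × $8,248,600 = 2,382,928.89.
Rounded to nearest $50: Okafor $2,749,550; Chaudhri $549,900; Ferraro $2,566,250; Ibarra $2,382,950. Sum = $8,248,650.
Difference $8,248,600 − $8,248,650 = −$50 applied to Ferraro: Ferraro becomes $2,566,200.

Okafor: $2,749,550; Chaudhri: $549,900; Ferraro: $2,566,200; Ibarra: $2,382,950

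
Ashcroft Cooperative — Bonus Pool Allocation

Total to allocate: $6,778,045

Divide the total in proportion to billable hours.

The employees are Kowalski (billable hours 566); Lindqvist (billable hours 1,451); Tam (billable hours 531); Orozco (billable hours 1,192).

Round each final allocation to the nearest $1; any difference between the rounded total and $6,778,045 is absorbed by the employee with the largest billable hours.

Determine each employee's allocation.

Kowalski: $1,025,768 | Lindqvist: $2,629,665 | Tam: $962,337 | Orozco: $2,160,275

Billable hours total: 3,740.
Proportional shares: Kowalski 566/3,740 × $6,778,045 = 1,025,768.31; Lindqvist 1,451/3,740 × $6,778,045 = 2,629,663.98; Tam 531/3,740 × $6,778,045 = 962,337.41; Orozco 1,192/3,740 × $6,778,045 = 2,160,275.30.
Rounded to nearest $1: Kowalski $1,025,768; Lindqvist $2,629,664; Tam $962,337; Orozco $2,160,275. Sum = $6,778,044.
Difference $6,778,045 − $6,778,044 = +$1 applied to largest billable hours (Lindqvist): Lindqvist becomes $2,629,665.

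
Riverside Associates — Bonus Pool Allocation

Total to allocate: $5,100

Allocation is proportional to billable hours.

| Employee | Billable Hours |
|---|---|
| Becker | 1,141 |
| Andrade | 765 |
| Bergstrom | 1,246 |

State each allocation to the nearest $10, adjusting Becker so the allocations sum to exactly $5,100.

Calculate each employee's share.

Becker: $1,840 · Andrade: $1,240 · Bergstrom: $2,020

Billable hours total: 3,152.
Unrounded shares: Becker 1,141/3,152 × $5,100 = 1,846.16; Andrade 765/3,152 × $5,100 = 1,237.79; Bergstrom 1,246/3,152 × $5,100 = 2,016.05.
After rounding ($10): Becker $1,850; Andrade $1,240; Bergstrom $2,020. Sum = $5,110.
Difference $5,100 − $5,110 = −$10 applied to Becker: Becker becomes $1,840.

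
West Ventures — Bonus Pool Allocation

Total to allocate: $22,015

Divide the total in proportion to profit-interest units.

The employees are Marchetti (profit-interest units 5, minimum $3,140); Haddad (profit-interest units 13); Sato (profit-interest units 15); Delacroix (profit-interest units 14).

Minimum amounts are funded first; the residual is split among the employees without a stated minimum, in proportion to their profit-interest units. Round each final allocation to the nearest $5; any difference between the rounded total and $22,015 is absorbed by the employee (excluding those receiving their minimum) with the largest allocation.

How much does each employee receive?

Fund the minimums — Marchetti $3,140. Remaining pool $18,875.
Remaining pool split over remaining profit-interest units 42: Haddad 5,842.26 → $5,840; Sato 6,741.07 → $6,740; Delacroix 6,291.67 → $6,290.
Rounding difference +$5 applied to Sato → $6,745.

Marchetti: $3,140 | Haddad: $5,840 | Sato: $6,745 | Delacroix: $6,290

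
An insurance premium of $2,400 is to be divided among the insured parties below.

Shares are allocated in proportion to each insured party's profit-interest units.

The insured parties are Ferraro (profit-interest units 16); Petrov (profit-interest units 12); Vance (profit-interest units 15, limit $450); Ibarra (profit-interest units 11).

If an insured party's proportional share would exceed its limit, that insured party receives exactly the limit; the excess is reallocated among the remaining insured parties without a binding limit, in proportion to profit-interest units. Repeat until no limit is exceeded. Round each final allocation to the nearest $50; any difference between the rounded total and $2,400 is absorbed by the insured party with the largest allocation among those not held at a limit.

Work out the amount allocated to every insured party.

Ferraro: $800 · Petrov: $600 · Vance: $450 · Ibarra: $550

Combined profit-interest units = 54.
Pro-rata shares before constraints: Ferraro 711.11; Petrov 533.33; Vance 666.67; Ibarra 488.89.
Capped: Vance ($450); residual $1,950 reallocated over remaining profit-interest units 39.
Remaining shares: Ferraro 800.00 → $800; Petrov 600.00 → $600; Ibarra 550.00 → $550.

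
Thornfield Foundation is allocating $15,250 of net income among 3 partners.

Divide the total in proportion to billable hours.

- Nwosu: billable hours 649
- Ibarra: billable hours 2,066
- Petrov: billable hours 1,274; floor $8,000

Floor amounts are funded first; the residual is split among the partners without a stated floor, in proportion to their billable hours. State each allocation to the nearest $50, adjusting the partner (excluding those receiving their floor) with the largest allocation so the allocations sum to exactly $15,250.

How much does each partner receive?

Nwosu: $1,750; Ibarra: $5,500; Petrov: $8,000

Fund the minimums — Petrov $8,000. Balance $7,250.
Balance split over remaining billable hours 2,715: Nwosu 1,733.06 → $1,750; Ibarra 5,516.94 → $5,500.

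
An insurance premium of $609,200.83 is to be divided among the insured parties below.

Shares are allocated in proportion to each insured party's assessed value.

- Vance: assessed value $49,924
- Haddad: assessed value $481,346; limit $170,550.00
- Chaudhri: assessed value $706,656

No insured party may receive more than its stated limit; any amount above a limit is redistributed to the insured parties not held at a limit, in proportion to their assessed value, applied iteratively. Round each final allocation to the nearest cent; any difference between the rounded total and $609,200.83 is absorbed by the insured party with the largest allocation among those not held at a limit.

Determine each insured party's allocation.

Combined assessed value = 1,237,926.
Pro-rata shares before constraints: Vance 24,568.3040; Haddad 236,877.1499; Chaudhri 347,755.3761.
Held at cap: Haddad ($170,550.00); residual $438,650.83 reallocated over remaining assessed value 756,580.
Redistributed shares: Vance 28,944.9946 → $28,944.99; Chaudhri 409,705.8354 → $409,705.84.

Vance: $28,944.99 | Haddad: $170,550.00 | Chaudhri: $409,705.84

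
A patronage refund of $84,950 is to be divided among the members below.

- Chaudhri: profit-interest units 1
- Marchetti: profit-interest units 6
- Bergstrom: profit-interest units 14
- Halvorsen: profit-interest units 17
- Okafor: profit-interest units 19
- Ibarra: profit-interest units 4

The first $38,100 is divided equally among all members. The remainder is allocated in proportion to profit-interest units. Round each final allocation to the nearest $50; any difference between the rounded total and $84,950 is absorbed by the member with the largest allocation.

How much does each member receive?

$38,100 shared equally gives $6,350 per member.
Remainder $46,850 by profit-interest units (total 61): Chaudhri 768.03 → $750; Marchetti 4,608.20 → $4,600; Bergstrom 10,752.46 → $10,750; Halvorsen 13,056.56 → $13,050; Okafor 14,592.62 → $14,600; Ibarra 3,072.13 → $3,050.
Rounding difference +$50 on remainder applied to Okafor.
Totals: Chaudhri $6,350 + $750 = $7,100; Marchetti $6,350 + $4,600 = $10,950; Bergstrom $6,350 + $10,750 = $17,100; Halvorsen $6,350 + $13,050 = $19,400; Okafor $6,350 + $14,650 = $21,000; Ibarra $6,350 + $3,050 = $9,400.

Chaudhri: $7,100 | Marchetti: $10,950 | Bergstrom: $17,100 | Halvorsen: $19,400 | Okafor: $21,000 | Ibarra: $9,400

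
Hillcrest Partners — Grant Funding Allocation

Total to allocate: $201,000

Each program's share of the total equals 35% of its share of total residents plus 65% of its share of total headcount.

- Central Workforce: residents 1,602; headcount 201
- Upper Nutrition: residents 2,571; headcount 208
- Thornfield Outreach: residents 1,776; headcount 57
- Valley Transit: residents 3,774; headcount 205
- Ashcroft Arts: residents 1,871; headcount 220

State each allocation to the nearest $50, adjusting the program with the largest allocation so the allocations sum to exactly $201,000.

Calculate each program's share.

Central Workforce: $39,200 | Upper Nutrition: $46,100 | Thornfield Outreach: $19,150 | Valley Transit: $52,950 | Ashcroft Arts: $43,600

Totals — residents 11,594, headcount 891.
Blended shares (35% residents + 65% headcount): Central Workforce 0.1950; Upper Nutrition 0.2294; Thornfield Outreach 0.0952; Valley Transit 0.2635; Ashcroft Arts 0.2170.
Proportional shares: Central Workforce 39,193.84; Upper Nutrition 46,099.96; Thornfield Outreach 19,134.48; Valley Transit 52,959.62; Ashcroft Arts 43,612.10.
After rounding ($50): Central Workforce $39,200; Upper Nutrition $46,100; Thornfield Outreach $19,150; Valley Transit $52,950; Ashcroft Arts $43,600. Sum = $201,000.
Sum already equals the total — no adjustment.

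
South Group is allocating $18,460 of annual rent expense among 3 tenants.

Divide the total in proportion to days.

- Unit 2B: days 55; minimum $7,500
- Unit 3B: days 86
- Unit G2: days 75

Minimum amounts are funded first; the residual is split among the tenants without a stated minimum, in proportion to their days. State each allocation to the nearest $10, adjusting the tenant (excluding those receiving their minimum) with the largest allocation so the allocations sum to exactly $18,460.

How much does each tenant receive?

Guaranteed amounts: Unit 2B $7,500. Remaining pool $10,960.
Remaining pool split over remaining days 161: Unit 3B 5,854.41 → $5,850; Unit G2 5,105.59 → $5,110.

Unit 2B: $7,500; Unit 3B: $5,850; Unit G2: $5,110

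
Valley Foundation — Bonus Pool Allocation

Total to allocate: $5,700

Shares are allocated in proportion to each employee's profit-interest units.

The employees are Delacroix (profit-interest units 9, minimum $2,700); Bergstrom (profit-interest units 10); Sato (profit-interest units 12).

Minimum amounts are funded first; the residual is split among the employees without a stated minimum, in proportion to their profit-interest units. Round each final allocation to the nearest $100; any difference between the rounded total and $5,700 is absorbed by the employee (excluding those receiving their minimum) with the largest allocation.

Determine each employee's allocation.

Delacroix: $2,700; Bergstrom: $1,400; Sato: $1,600

Guaranteed amounts: Delacroix $2,700. Remaining pool $3,000.
Remaining pool split over remaining profit-interest units 22: Bergstrom 1,363.64 → $1,400; Sato 1,636.36 → $1,600.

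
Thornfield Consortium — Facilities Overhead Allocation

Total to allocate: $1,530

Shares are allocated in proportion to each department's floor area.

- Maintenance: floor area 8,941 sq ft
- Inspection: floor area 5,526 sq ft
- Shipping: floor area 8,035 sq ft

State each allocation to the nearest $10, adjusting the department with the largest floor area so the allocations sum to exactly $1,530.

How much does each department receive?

Maintenance: $600 | Inspection: $380 | Shipping: $550

Combined floor area = 22,502.
Proportional shares: Maintenance 8,941/22,502 × $1,530 = 607.93; Inspection 5,526/22,502 × $1,530 = 375.73; Shipping 8,035/22,502 × $1,530 = 546.33.
At nearest $10: Maintenance $610; Inspection $380; Shipping $550. Sum = $1,540.
Difference $1,530 − $1,540 = −$10 applied to largest floor area (Maintenance): Maintenance becomes $600.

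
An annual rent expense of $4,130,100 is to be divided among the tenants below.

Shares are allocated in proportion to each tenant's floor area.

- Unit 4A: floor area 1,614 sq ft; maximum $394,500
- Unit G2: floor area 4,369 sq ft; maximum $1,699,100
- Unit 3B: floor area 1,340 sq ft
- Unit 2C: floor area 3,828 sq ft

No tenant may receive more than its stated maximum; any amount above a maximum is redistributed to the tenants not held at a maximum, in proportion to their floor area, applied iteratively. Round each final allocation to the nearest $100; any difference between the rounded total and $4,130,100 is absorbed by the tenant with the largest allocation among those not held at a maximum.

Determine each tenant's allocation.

Unit 4A: $394,500; Unit G2: $1,699,100; Unit 3B: $528,000; Unit 2C: $1,508,500

Sum of floor area: 11,151.
Proportional shares (ignoring caps): Unit 4A 597,792.25; Unit G2 1,618,187.33; Unit 3B 496,308.31; Unit 2C 1,417,812.11.
Cap binds for Unit 4A ($394,500); balance $3,735,600 reallocated over remaining floor area 9,537.
Cap binds for Unit G2 ($1,699,100); balance $2,036,500 reallocated over remaining floor area 5,168.
Redistributed shares: Unit 3B 528,039.86 → $528,000; Unit 2C 1,508,460.14 → $1,508,500.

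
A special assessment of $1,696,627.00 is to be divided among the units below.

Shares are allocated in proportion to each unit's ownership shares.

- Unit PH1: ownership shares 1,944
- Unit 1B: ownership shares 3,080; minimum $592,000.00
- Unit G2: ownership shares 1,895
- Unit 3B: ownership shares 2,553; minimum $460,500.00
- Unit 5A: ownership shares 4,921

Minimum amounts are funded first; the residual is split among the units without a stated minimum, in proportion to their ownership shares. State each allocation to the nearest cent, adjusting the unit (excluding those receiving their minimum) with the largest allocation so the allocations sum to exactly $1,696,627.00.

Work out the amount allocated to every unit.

Unit PH1: $142,943.25 | Unit 1B: $592,000.00 | Unit G2: $139,340.26 | Unit 3B: $460,500.00 | Unit 5A: $361,843.49

Guaranteed amounts: Unit 1B $592,000.00; Unit 3B $460,500.00. Balance $644,127.00.
Balance split over remaining ownership shares 8,760: Unit PH1 142,943.2521 → $142,943.25; Unit G2 139,340.2586 → $139,340.26; Unit 5A 361,843.4894 → $361,843.49.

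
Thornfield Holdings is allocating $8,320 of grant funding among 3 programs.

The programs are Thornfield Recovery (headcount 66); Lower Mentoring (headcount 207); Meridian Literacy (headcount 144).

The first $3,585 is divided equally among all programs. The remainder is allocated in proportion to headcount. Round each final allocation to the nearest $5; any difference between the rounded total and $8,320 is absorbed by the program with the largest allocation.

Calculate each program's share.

Equal tier: $3,585 ÷ 3 = $1,195 apiece.
Remainder $4,735 by headcount (total 417): Thornfield Recovery 749.42 → $750; Lower Mentoring 2,350.47 → $2,350; Meridian Literacy 1,635.11 → $1,635.
Totals: Thornfield Recovery $1,195 + $750 = $1,945; Lower Mentoring $1,195 + $2,350 = $3,545; Meridian Literacy $1,195 + $1,635 = $2,830.

Thornfield Recovery: $1,945 | Lower Mentoring: $3,545 | Meridian Literacy: $2,830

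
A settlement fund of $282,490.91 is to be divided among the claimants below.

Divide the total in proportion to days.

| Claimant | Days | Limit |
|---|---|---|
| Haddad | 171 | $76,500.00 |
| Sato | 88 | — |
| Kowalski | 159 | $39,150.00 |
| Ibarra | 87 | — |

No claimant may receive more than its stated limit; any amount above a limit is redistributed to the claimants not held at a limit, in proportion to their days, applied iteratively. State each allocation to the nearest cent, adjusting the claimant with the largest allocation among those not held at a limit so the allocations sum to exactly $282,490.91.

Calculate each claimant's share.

Haddad: $76,500.00 · Sato: $83,897.14 · Kowalski: $39,150.00 · Ibarra: $82,943.77

Combined days = 505.
Unconstrained shares: Haddad 95,655.3378; Sato 49,226.1388; Kowalski 88,942.6826; Ibarra 48,666.7508.
Cap binds for Haddad ($76,500.00), Kowalski ($39,150.00); balance $166,840.91 reallocated over remaining days 175.
Remaining shares: Sato 83,897.1433 → $83,897.14; Ibarra 82,943.7667 → $82,943.77.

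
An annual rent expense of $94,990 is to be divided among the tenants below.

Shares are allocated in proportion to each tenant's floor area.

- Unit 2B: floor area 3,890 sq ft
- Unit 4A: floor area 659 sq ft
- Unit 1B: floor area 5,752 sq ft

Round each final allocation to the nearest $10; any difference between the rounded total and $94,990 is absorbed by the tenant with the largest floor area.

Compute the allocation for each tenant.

Unit 2B: $35,870 | Unit 4A: $6,080 | Unit 1B: $53,040

Combined floor area = 3,890 + 659 + 5,752 = 10,301.
Raw shares: Unit 2B 35,871.38; Unit 4A 6,076.93; Unit 1B 53,041.69.
After rounding ($10): Unit 2B $35,870; Unit 4A $6,080; Unit 1B $53,040. Sum = $94,990.
Rounded total matches; no reconciliation needed.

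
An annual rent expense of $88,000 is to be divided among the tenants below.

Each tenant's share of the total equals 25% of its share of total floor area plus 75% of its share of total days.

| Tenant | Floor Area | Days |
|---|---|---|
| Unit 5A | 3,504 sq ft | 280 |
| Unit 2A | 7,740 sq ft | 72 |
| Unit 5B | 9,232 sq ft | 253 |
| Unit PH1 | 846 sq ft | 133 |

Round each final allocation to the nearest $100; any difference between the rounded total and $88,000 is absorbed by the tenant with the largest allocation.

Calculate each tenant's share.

Floor area total 21,322; days total 738.
Composite weights (25% floor area + 75% days): Unit 5A 0.3256; Unit 2A 0.1639; Unit 5B 0.3654; Unit PH1 0.1451.
Raw shares: Unit 5A 28,656.07; Unit 2A 14,425.14; Unit 5B 32,151.58; Unit PH1 12,767.21.
At nearest $100: Unit 5A $28,700; Unit 2A $14,400; Unit 5B $32,200; Unit PH1 $12,800. Sum = $88,100.
Difference $88,000 − $88,100 = −$100 applied to largest allocation (Unit 5B): Unit 5B becomes $32,100.

Unit 5A: $28,700 | Unit 2A: $14,400 | Unit 5B: $32,100 | Unit PH1: $12,800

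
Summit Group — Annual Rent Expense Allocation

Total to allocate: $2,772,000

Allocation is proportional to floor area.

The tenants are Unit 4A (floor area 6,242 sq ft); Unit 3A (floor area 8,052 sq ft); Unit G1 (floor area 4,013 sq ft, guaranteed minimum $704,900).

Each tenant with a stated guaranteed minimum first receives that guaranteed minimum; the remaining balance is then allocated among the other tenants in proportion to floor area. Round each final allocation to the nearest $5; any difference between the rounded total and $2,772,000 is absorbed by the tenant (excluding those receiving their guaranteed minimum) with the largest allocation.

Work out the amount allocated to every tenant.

Fund the minimums — Unit G1 $704,900. Remaining pool $2,067,100.
Remaining pool split over remaining floor area 14,294: Unit 4A 902,675.12 → $902,675; Unit 3A 1,164,424.88 → $1,164,425.

Unit 4A: $902,675 | Unit 3A: $1,164,425 | Unit G1: $704,900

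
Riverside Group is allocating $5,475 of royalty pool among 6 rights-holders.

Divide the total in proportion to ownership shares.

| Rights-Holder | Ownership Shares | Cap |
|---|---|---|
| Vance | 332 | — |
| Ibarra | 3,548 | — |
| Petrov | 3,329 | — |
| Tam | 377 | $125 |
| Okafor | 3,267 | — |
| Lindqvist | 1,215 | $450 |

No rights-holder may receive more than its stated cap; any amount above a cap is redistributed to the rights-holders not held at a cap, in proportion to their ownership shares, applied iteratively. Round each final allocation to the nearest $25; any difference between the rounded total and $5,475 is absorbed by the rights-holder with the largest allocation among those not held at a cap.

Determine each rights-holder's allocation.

Sum of ownership shares: 12,068.
Proportional shares (ignoring caps): Vance 150.62; Ibarra 1,609.65; Petrov 1,510.30; Tam 171.04; Okafor 1,482.17; Lindqvist 551.22.
Held at cap: Tam ($125), Lindqvist ($450); balance $4,900 reallocated over remaining ownership shares 10,476.
Remaining shares: Vance 155.29 → $150; Ibarra 1,659.53 → $1,650; Petrov 1,557.09 → $1,550; Okafor 1,528.09 → $1,525.
Rounding difference +$25 applied to Ibarra → $1,675.

Vance: $150 · Ibarra: $1,675 · Petrov: $1,550 · Tam: $125 · Okafor: $1,525 · Lindqvist: $450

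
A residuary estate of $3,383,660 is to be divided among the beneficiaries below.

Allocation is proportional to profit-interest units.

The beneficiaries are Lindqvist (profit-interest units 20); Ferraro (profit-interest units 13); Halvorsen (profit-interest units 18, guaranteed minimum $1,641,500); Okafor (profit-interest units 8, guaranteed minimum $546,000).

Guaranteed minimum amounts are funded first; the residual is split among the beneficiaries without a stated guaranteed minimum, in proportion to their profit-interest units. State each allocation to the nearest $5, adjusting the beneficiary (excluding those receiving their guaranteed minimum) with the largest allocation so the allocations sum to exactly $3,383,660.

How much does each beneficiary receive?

Minimums first: Halvorsen $1,641,500; Okafor $546,000. Remaining pool $1,196,160.
Remaining pool split over remaining profit-interest units 33: Lindqvist 724,945.45 → $724,945; Ferraro 471,214.55 → $471,215.

Lindqvist: $724,945 | Ferraro: $471,215 | Halvorsen: $1,641,500 | Okafor: $546,000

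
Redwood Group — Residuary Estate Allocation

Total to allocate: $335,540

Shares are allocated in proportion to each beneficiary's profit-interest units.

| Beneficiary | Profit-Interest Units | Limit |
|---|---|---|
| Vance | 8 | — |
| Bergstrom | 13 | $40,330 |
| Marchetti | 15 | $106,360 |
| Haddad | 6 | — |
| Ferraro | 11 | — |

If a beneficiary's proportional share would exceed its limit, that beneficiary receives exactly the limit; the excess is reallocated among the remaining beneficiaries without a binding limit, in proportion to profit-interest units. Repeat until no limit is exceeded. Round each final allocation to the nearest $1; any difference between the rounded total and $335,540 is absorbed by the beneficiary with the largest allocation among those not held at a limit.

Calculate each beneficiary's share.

Combined profit-interest units = 53.
Proportional shares (ignoring caps): Vance 50,647.55; Bergstrom 82,302.26; Marchetti 94,964.15; Haddad 37,985.66; Ferraro 69,640.38.
Capped: Bergstrom ($40,330); remaining pool $295,210 reallocated over remaining profit-interest units 40.
Capped: Marchetti ($106,360); remaining pool $188,850 reallocated over remaining profit-interest units 25.
Shares after redistribution: Vance 60,432.00 → $60,432; Haddad 45,324.00 → $45,324; Ferraro 83,094.00 → $83,094.

Vance: $60,432; Bergstrom: $40,330; Marchetti: $106,360; Haddad: $45,324; Ferraro: $83,094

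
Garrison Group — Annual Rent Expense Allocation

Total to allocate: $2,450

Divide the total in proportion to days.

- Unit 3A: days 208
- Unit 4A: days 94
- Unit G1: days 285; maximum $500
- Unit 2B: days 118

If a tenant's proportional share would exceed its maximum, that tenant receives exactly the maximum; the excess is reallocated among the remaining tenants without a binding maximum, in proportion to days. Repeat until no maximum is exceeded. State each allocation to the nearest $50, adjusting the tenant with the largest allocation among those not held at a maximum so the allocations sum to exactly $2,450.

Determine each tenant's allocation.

Combined days = 705.
Pro-rata shares before constraints: Unit 3A 722.84; Unit 4A 326.67; Unit G1 990.43; Unit 2B 410.07.
Held at cap: Unit G1 ($500); balance $1,950 reallocated over remaining days 420.
Shares after redistribution: Unit 3A 965.71 → $950; Unit 4A 436.43 → $450; Unit 2B 547.86 → $550.

Unit 3A: $950 · Unit 4A: $450 · Unit G1: $500 · Unit 2B: $550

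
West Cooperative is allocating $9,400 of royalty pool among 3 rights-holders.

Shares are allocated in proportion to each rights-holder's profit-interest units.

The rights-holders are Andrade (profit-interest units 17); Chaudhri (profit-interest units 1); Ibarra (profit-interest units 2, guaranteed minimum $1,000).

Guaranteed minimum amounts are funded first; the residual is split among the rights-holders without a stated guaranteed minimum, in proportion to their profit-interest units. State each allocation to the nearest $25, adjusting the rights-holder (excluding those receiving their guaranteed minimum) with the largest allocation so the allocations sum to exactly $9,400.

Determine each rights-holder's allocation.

Fund the minimums — Ibarra $1,000. Balance $8,400.
Balance split over remaining profit-interest units 18: Andrade 7,933.33 → $7,925; Chaudhri 466.67 → $475.

Andrade: $7,925 | Chaudhri: $475 | Ibarra: $1,000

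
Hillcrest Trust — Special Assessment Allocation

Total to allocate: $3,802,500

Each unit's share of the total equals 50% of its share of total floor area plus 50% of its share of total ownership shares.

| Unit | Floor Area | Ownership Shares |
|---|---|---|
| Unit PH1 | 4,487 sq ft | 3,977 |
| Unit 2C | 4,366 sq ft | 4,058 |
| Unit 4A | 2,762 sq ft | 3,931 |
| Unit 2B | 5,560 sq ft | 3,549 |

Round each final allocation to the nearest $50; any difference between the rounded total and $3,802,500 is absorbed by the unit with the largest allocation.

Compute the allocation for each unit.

Unit PH1: $984,050 | Unit 2C: $980,600 | Unit 4A: $787,450 | Unit 2B: $1,050,400

Floor area total 17,175; ownership shares total 15,515.
Blended shares (50% floor area + 50% ownership shares): Unit PH1 0.2588; Unit 2C 0.2579; Unit 4A 0.2071; Unit 2B 0.2762.
Raw shares: Unit PH1 984,057.34; Unit 2C 980,588.76; Unit 4A 787,465.14; Unit 2B 1,050,388.76.
Rounded to nearest $50: Unit PH1 $984,050; Unit 2C $980,600; Unit 4A $787,450; Unit 2B $1,050,400. Sum = $3,802,500.
Rounded total matches; no reconciliation needed.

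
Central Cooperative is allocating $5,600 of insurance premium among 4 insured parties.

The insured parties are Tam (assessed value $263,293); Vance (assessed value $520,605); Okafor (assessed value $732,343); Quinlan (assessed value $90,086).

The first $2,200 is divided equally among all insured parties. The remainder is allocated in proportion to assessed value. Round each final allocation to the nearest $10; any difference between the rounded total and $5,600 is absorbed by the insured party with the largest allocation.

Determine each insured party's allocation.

Tam: $1,110; Vance: $1,650; Okafor: $2,100; Quinlan: $740

$2,200 shared equally gives $550 per insured party.
Remainder $3,400 by assessed value (total 1,606,327): Tam 557.29 → $560; Vance 1,101.93 → $1,100; Okafor 1,550.10 → $1,550; Quinlan 190.68 → $190.
Totals: Tam $550 + $560 = $1,110; Vance $550 + $1,100 = $1,650; Okafor $550 + $1,550 = $2,100; Quinlan $550 + $190 = $740.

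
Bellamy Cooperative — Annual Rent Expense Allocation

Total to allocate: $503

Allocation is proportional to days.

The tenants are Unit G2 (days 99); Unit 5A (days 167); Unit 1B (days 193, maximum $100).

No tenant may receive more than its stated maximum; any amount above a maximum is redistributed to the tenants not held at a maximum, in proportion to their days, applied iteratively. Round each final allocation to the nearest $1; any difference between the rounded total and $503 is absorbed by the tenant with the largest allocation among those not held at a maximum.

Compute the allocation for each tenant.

Unit G2: $150 · Unit 5A: $253 · Unit 1B: $100

Total days = 459.
Unconstrained shares: Unit G2 108.49; Unit 5A 183.01; Unit 1B 211.501.
Cap binds for Unit 1B ($100); remaining pool $403 reallocated over remaining days 266.
Redistributed shares: Unit G2 149.99 → $150; Unit 5A 253.01 → $253.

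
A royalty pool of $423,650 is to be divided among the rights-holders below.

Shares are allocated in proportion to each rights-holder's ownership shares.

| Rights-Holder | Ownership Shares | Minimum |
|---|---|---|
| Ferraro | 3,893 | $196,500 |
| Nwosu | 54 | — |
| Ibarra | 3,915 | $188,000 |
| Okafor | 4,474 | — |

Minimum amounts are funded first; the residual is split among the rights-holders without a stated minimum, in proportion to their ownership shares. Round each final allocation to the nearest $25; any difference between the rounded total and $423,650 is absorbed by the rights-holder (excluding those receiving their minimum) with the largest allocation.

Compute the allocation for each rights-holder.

Fund the minimums — Ferraro $196,500; Ibarra $188,000. Balance $39,150.
Balance split over remaining ownership shares 4,528: Nwosu 466.89 → $475; Okafor 38,683.11 → $38,675.

Ferraro: $196,500 · Nwosu: $475 · Ibarra: $188,000 · Okafor: $38,675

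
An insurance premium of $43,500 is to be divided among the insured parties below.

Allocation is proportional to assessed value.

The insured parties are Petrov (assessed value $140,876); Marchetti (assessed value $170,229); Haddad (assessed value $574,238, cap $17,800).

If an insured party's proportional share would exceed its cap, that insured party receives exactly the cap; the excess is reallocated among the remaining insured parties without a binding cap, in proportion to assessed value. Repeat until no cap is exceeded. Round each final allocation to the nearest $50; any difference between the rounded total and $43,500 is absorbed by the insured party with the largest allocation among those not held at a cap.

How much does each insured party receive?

Assessed value total: 885,343.
Pro-rata shares before constraints: Petrov 6,921.73; Marchetti 8,363.95; Haddad 28,214.32.
Held at cap: Haddad ($17,800); balance $25,700 reallocated over remaining assessed value 311,105.
Shares after redistribution: Petrov 11,637.59 → $11,650; Marchetti 14,062.41 → $14,050.

Petrov: $11,650; Marchetti: $14,050; Haddad: $17,800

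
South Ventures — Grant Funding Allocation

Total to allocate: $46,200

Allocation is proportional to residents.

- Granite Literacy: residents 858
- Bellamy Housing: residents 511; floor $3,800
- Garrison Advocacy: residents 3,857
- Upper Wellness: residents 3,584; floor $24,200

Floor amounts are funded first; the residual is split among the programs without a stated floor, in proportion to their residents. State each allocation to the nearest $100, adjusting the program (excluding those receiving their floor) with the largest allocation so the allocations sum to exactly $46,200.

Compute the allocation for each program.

Fund the minimums — Bellamy Housing $3,800; Upper Wellness $24,200. Residual $18,200.
Residual split over remaining residents 4,715: Granite Literacy 3,311.90 → $3,300; Garrison Advocacy 14,888.10 → $14,900.

Granite Literacy: $3,300 · Bellamy Housing: $3,800 · Garrison Advocacy: $14,900 · Upper Wellness: $24,200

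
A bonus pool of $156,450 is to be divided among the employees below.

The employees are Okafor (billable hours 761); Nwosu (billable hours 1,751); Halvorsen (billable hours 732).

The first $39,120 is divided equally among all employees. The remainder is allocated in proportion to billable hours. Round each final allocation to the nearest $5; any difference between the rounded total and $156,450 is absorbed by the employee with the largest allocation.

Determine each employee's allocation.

Okafor: $40,565 | Nwosu: $76,370 | Halvorsen: $39,515

First tranche $39,120 split equally: $13,040 each.
Remainder $117,330 by billable hours (total 3,244): Okafor 27,524.08 → $27,525; Nwosu 63,330.71 → $63,330; Halvorsen 26,475.20 → $26,475.
Totals: Okafor $13,040 + $27,525 = $40,565; Nwosu $13,040 + $63,330 = $76,370; Halvorsen $13,040 + $26,475 = $39,515.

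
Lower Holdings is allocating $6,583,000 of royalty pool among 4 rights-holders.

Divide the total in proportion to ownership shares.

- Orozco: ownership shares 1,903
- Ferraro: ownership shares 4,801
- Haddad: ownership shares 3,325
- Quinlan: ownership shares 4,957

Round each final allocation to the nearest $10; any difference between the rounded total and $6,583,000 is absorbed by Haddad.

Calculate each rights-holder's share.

Orozco: $835,940 · Ferraro: $2,108,970 · Haddad: $1,460,600 · Quinlan: $2,177,490

Total ownership shares = 14,986.
Unrounded shares: Orozco 1,903/14,986 × $6,583,000 = 835,943.48; Ferraro 4,801/14,986 × $6,583,000 = 2,108,967.24; Haddad 3,325/14,986 × $6,583,000 = 1,460,594.89; Quinlan 4,957/14,986 × $6,583,000 = 2,177,494.39.
At nearest $10: Orozco $835,940; Ferraro $2,108,970; Haddad $1,460,590; Quinlan $2,177,490. Sum = $6,582,990.
Difference $6,583,000 − $6,582,990 = +$10 applied to Haddad: Haddad becomes $1,460,600.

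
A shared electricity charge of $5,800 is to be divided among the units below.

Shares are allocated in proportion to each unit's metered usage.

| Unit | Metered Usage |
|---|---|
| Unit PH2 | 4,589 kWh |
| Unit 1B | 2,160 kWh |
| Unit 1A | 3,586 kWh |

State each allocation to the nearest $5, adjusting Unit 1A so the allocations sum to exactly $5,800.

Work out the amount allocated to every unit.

Unit PH2: $2,575 | Unit 1B: $1,210 | Unit 1A: $2,015

Sum of metered usage: 10,335.
Pro-rata amounts: Unit PH2 4,589/10,335 × $5,800 = 2,575.35; Unit 1B 2,160/10,335 × $5,800 = 1,212.19; Unit 1A 3,586/10,335 × $5,800 = 2,012.46.
After rounding ($5): Unit PH2 $2,575; Unit 1B $1,210; Unit 1A $2,010. Sum = $5,795.
Difference $5,800 − $5,795 = +$5 applied to Unit 1A: Unit 1A becomes $2,015.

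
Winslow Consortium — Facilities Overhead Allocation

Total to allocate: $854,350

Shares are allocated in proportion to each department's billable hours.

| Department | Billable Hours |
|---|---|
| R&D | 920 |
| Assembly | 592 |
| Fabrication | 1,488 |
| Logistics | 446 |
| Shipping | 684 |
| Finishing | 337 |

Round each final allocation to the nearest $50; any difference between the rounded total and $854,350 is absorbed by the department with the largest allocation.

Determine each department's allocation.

Billable hours total: 4,467.
Proportional shares: R&D 920/4,467 × $854,350 = 175,957.47; Assembly 592/4,467 × $854,350 = 113,224.80; Fabrication 1,488/4,467 × $854,350 = 284,592.08; Logistics 446/4,467 × $854,350 = 85,301.12; Shipping 684/4,467 × $854,350 = 130,820.55; Finishing 337/4,467 × $854,350 = 64,453.98.
At nearest $50: R&D $175,950; Assembly $113,200; Fabrication $284,600; Logistics $85,300; Shipping $130,800; Finishing $64,450. Sum = $854,300.
Difference $854,350 − $854,300 = +$50 applied to largest allocation (Fabrication): Fabrication becomes $284,650.

R&D: $175,950; Assembly: $113,200; Fabrication: $284,650; Logistics: $85,300; Shipping: $130,800; Finishing: $64,450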